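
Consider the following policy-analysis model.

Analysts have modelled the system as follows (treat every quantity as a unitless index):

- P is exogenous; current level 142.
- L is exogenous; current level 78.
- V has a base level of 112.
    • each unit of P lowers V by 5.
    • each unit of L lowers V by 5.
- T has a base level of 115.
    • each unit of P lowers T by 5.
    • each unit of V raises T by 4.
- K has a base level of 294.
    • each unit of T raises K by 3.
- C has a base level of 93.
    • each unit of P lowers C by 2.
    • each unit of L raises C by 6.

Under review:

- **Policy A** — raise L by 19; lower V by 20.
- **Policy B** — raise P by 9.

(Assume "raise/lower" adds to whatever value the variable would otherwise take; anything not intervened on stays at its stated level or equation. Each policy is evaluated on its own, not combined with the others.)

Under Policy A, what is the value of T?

Policy A (L + 19, V − 20):
  P = 142
  L = 78 + 19 = 97
  V = 112 − 5·142 − 5·97 (−20 from intervention) = -1103
  T = 115 − 5·142 + 4·(-1103) = -5007

-5007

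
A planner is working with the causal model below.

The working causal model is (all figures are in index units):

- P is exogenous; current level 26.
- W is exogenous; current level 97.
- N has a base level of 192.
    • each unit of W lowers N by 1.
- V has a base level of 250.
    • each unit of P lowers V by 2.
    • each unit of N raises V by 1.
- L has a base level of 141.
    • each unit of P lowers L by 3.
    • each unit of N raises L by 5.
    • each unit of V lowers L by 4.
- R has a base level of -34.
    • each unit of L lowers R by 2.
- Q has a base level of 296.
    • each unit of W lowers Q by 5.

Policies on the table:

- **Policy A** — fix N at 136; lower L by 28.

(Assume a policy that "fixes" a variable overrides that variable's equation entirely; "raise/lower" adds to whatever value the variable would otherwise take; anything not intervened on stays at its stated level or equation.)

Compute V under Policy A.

334

Policy A (N := 136, L − 28):
  P = 26
  W = 97
  N = 136
  V = 250 − 2·26 + 136 = 334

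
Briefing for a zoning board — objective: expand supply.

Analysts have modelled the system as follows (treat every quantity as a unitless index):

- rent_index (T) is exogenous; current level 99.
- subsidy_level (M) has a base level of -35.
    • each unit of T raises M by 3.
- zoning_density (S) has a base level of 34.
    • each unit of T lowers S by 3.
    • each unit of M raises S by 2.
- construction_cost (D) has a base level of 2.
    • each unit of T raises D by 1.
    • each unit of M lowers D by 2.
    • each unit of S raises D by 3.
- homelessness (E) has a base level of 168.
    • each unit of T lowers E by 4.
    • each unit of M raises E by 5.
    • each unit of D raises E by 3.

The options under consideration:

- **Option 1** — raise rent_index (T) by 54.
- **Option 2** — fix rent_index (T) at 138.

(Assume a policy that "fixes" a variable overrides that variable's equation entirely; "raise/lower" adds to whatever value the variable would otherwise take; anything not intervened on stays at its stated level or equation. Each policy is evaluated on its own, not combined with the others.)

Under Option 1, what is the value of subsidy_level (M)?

424

Option 1 (T + 54):
  T = 99 + 54 = 153
  M = -35 + 3·153 = 424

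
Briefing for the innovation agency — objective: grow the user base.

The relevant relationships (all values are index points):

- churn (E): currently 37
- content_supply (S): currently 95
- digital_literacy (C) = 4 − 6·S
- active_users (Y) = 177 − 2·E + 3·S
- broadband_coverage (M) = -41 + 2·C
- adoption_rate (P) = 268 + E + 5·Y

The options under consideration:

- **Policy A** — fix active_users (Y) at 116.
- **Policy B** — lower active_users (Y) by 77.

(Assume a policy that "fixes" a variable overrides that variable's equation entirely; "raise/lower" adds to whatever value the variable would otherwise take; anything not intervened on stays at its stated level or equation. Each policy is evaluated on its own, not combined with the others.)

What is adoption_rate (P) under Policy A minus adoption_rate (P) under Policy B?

Policy A (Y := 116):
  E = 37
  S = 95
  Y = 116
  P = 268 + 37 + 5·116 = 885
Policy B (Y − 77):
  E = 37
  S = 95
  Y = 177 − 2·37 + 3·95 (−77 from intervention) = 311
  P = 268 + 37 + 5·311 = 1860
P: 885 − 1860 = -975

-975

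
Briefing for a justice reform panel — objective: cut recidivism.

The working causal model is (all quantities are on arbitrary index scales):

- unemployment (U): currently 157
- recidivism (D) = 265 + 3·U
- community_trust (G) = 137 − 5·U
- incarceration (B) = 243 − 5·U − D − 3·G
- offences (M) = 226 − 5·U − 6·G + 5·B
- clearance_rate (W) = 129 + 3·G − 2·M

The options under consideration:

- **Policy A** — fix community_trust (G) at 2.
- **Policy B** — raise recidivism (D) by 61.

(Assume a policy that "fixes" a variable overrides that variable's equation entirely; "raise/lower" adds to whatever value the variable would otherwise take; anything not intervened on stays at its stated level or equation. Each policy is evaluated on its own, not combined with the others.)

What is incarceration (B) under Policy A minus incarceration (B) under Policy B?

-1889

Policy A (G := 2):
  U = 157
  D = 265 + 3·157 = 736
  G = 2
  B = 243 − 5·157 − 736 − 3·2 = -1284
Policy B (D + 61):
  U = 157
  D = 265 + 3·157 (+61 from intervention) = 797
  G = 137 − 5·157 = -648
  B = 243 − 5·157 − 797 − 3·(-648) = 605
B: -1284 − 605 = -1889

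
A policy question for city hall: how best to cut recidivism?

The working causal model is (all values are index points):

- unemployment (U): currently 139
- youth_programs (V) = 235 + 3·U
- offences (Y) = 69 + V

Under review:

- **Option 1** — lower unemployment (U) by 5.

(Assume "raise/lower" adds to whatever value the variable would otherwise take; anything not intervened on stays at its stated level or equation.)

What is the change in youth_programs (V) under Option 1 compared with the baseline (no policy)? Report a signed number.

Baseline:
  U = 139
  V = 235 + 3·139 = 652
Option 1 (U − 5):
  U = 139 − 5 = 134
  V = 235 + 3·134 = 637
Change in V: 637 − 652 = -15

-15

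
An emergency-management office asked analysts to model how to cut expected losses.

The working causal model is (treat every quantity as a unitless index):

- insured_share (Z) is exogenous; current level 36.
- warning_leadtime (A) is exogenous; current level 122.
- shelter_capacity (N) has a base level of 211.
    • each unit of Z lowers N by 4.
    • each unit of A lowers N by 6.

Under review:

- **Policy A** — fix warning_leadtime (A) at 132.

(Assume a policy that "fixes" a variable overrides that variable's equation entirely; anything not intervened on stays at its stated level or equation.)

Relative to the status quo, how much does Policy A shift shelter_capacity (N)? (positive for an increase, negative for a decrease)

-60

Baseline:
  Z = 36
  A = 122
  N = 211 − 4·36 − 6·122 = -665
Policy A (A := 132):
  Z = 36
  A = 132
  N = 211 − 4·36 − 6·132 = -725
Change in N: -725 − (-665) = -60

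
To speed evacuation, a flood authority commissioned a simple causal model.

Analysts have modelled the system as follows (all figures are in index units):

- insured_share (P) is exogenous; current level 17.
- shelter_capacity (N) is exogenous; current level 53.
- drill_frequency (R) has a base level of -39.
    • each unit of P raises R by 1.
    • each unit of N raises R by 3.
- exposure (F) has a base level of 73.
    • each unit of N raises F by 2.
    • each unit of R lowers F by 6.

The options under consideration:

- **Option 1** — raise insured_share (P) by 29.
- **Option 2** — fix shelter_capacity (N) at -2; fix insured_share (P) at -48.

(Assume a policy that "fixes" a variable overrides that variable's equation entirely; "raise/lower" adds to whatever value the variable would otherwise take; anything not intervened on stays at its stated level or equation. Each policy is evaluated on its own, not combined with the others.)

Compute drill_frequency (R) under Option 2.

Option 2 (N := -2, P := -48):
  P = -48
  N = -2
  R = -39 + (-48) + 3·(-2) = -93

-93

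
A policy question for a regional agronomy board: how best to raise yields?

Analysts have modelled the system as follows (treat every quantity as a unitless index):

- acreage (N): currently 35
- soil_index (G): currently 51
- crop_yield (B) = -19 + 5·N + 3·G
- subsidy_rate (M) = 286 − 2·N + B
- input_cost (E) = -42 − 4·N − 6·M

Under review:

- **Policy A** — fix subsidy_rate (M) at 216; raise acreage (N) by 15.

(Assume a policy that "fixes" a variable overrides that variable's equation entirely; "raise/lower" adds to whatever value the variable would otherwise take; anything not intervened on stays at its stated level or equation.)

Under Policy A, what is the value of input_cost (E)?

Policy A (M := 216, N + 15):
  N = 35 + 15 = 50
  G = 51
  B = -19 + 5·50 + 3·51 = 384
  M = 216
  E = -42 − 4·50 − 6·216 = -1538

-1538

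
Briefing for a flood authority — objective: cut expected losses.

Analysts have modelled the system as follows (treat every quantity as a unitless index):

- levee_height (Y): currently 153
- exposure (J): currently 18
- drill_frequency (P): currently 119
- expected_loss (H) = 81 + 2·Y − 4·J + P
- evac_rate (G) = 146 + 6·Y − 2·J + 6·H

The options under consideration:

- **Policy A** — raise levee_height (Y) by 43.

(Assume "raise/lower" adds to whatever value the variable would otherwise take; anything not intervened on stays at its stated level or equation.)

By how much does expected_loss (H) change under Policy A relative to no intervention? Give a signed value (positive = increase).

Baseline:
  Y = 153
  J = 18
  P = 119
  H = 81 + 2·153 − 4·18 + 119 = 434
Policy A (Y + 43):
  Y = 153 + 43 = 196
  J = 18
  P = 119
  H = 81 + 2·196 − 4·18 + 119 = 520
Change in H: 520 − 434 = 86

86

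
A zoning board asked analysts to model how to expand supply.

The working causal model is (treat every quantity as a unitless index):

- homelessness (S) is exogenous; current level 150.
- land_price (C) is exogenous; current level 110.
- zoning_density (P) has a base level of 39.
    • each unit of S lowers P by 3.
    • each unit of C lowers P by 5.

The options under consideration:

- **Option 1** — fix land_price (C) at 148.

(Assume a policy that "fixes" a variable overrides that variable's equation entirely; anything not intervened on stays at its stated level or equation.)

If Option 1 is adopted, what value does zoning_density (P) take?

Option 1 (C := 148):
  S = 150
  C = 148
  P = 39 − 3·150 − 5·148 = -1151

-1151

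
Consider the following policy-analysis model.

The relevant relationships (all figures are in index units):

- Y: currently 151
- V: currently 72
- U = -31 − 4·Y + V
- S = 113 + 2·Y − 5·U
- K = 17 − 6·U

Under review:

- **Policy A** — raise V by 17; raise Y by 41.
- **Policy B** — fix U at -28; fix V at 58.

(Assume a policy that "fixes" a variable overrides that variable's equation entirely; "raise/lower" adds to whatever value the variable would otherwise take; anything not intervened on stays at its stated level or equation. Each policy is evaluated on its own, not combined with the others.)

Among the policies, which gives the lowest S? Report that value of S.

555

Policy A (V + 17, Y + 41):
  Y = 151 + 41 = 192
  V = 72 + 17 = 89
  U = -31 − 4·192 + 89 = -710
  S = 113 + 2·192 − 5·(-710) = 4047
Policy B (U := -28, V := 58):
  Y = 151
  V = 58
  U = -28
  S = 113 + 2·151 − 5·(-28) = 555
Comparing — Policy A: S=4047, Policy B: S=555. Lowest is 555 (Policy B).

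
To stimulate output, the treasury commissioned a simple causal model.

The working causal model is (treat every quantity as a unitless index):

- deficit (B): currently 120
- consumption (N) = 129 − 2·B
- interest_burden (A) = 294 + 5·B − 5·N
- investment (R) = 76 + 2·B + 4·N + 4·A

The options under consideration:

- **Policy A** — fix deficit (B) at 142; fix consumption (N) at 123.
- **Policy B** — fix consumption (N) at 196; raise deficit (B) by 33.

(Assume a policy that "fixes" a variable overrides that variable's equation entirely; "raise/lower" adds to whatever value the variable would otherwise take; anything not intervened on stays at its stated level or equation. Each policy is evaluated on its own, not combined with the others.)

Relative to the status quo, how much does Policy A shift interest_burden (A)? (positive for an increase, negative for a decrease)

-1060

Baseline:
  B = 120
  N = 129 − 2·120 = -111
  A = 294 + 5·120 − 5·(-111) = 1449
Policy A (B := 142, N := 123):
  B = 142
  N = 123
  A = 294 + 5·142 − 5·123 = 389
Change in A: 389 − 1449 = -1060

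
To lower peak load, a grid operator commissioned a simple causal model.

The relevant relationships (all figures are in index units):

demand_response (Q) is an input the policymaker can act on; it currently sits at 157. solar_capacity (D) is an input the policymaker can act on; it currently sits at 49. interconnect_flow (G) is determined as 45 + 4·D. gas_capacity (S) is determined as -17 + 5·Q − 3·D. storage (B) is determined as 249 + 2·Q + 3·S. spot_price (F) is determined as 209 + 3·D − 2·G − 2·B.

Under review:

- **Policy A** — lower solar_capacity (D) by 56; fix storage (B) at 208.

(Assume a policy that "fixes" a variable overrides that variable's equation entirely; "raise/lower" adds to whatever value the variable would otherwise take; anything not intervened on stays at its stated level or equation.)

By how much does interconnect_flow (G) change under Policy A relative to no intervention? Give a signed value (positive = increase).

Baseline:
  D = 49
  G = 45 + 4·49 = 241
Policy A (D − 56, B := 208):
  D = 49 − 56 = -7
  G = 45 + 4·(-7) = 17
Change in G: 17 − 241 = -224

-224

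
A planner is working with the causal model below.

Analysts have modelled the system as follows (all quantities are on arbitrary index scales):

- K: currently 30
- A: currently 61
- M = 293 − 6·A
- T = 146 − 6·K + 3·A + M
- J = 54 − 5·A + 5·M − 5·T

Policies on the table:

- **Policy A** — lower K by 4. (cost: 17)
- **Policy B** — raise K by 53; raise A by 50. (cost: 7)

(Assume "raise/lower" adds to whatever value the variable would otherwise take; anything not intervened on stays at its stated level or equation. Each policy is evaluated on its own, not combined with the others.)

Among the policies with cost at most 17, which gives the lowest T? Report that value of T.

-392

Policy A (K − 4):
  K = 30 − 4 = 26
  A = 61
  M = 293 − 6·61 = -73
  T = 146 − 6·26 + 3·61 + (-73) = 100
Policy B (K + 53, A + 50):
  K = 30 + 53 = 83
  A = 61 + 50 = 111
  M = 293 − 6·111 = -373
  T = 146 − 6·83 + 3·111 + (-373) = -392
Comparing — Policy A: T=100, Policy B: T=-392. Lowest is -392 (Policy B).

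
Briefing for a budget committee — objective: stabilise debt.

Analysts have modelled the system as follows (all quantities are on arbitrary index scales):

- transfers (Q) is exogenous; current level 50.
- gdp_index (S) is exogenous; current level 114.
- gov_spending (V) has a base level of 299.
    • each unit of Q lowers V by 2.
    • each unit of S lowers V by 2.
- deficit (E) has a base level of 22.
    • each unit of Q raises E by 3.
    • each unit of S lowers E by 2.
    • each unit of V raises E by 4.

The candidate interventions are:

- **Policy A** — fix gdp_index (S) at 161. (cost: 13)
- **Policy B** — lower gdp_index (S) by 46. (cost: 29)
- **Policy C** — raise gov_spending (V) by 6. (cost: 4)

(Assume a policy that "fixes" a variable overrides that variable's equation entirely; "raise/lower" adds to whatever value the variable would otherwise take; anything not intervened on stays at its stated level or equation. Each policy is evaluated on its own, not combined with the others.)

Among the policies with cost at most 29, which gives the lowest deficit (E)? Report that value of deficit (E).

-642

Policy A (S := 161):
  Q = 50
  S = 161
  V = 299 − 2·50 − 2·161 = -123
  E = 22 + 3·50 − 2·161 + 4·(-123) = -642
Policy B (S − 46):
  Q = 50
  S = 114 − 46 = 68
  V = 299 − 2·50 − 2·68 = 63
  E = 22 + 3·50 − 2·68 + 4·63 = 288
Policy C (V + 6):
  Q = 50
  S = 114
  V = 299 − 2·50 − 2·114 (+6 from intervention) = -23
  E = 22 + 3·50 − 2·114 + 4·(-23) = -148
Comparing — Policy A: E=-642, Policy B: E=288, Policy C: E=-148. Lowest is -642 (Policy A).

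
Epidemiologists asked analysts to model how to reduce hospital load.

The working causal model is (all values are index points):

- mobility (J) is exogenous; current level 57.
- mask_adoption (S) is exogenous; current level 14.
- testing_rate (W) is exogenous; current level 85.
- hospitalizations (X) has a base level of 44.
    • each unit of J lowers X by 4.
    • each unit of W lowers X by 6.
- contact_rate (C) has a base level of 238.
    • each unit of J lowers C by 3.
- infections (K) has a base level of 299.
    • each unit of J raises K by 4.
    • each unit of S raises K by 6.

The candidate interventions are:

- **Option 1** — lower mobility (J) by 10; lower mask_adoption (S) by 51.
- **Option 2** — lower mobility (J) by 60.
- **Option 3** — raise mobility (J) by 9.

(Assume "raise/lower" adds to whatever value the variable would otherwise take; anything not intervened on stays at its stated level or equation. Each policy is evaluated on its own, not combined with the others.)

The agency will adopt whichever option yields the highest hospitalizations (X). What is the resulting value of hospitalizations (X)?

Option 1 (J − 10, S − 51):
  J = 57 − 10 = 47
  W = 85
  X = 44 − 4·47 − 6·85 = -654
Option 2 (J − 60):
  J = 57 − 60 = -3
  W = 85
  X = 44 − 4·(-3) − 6·85 = -454
Option 3 (J + 9):
  J = 57 + 9 = 66
  W = 85
  X = 44 − 4·66 − 6·85 = -730
Comparing — Option 1: X=-654, Option 2: X=-454, Option 3: X=-730. Highest is -454 (Option 2).

-454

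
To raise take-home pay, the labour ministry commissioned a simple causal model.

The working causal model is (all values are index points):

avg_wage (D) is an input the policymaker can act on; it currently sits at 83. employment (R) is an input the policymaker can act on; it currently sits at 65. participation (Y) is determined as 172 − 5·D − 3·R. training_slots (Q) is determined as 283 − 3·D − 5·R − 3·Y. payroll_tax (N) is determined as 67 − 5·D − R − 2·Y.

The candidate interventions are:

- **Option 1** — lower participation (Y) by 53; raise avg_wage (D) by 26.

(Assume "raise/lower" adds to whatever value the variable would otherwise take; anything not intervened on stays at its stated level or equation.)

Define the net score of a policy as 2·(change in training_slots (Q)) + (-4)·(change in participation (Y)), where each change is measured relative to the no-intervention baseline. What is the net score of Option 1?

Baseline:
  D = 83
  R = 65
  Y = 172 − 5·83 − 3·65 = -438
  Q = 283 − 3·83 − 5·65 − 3·(-438) = 1023
Option 1 (Y − 53, D + 26):
  D = 83 + 26 = 109
  R = 65
  Y = 172 − 5·109 − 3·65 (−53 from intervention) = -621
  Q = 283 − 3·109 − 5·65 − 3·(-621) = 1494
ΔQ = 1494 − 1023 = 471; ΔY = -621 − (-438) = -183
Score = 2·471 + (-4)·(-183) = 1674

1674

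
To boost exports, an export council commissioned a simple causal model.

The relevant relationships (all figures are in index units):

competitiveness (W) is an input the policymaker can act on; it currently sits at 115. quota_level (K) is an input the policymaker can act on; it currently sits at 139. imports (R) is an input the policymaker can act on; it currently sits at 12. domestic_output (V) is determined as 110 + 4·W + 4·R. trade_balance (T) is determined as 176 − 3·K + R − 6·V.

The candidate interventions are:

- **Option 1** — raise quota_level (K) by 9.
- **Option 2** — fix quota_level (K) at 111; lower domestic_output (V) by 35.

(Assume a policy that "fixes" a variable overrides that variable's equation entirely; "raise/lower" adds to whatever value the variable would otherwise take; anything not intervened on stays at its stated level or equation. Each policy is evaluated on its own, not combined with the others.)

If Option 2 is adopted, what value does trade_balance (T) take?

Option 2 (K := 111, V − 35):
  W = 115
  K = 111
  R = 12
  V = 110 + 4·115 + 4·12 (−35 from intervention) = 583
  T = 176 − 3·111 + 12 − 6·583 = -3643

-3643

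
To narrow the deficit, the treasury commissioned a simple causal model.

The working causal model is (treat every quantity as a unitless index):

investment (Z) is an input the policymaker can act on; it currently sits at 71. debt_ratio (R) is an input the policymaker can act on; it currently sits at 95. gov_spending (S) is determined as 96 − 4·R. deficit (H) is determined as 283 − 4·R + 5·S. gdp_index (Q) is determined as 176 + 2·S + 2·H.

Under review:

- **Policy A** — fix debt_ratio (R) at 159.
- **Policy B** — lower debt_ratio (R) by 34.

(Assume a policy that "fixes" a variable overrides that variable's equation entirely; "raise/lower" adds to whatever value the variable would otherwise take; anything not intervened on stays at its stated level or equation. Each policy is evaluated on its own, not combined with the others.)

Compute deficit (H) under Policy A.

Policy A (R := 159):
  R = 159
  S = 96 − 4·159 = -540
  H = 283 − 4·159 + 5·(-540) = -3053

-3053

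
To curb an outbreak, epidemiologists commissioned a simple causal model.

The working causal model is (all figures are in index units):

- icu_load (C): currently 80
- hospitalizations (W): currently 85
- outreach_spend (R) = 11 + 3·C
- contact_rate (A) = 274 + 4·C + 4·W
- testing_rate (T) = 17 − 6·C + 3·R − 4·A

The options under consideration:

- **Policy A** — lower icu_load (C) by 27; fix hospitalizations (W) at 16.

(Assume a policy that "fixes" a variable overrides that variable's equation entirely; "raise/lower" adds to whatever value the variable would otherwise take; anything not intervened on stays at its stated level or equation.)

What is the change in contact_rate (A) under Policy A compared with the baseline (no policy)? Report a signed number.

-384

Baseline:
  C = 80
  W = 85
  A = 274 + 4·80 + 4·85 = 934
Policy A (C − 27, W := 16):
  C = 80 − 27 = 53
  W = 16
  A = 274 + 4·53 + 4·16 = 550
Change in A: 550 − 934 = -384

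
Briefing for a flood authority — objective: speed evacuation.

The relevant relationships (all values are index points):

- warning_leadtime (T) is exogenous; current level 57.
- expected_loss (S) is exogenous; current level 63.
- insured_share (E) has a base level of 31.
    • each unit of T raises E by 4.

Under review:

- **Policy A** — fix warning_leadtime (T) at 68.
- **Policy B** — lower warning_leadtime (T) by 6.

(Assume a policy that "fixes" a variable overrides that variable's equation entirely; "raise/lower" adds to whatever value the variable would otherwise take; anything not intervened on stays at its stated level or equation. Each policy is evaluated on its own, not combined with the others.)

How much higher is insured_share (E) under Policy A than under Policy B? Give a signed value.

Policy A (T := 68):
  T = 68
  E = 31 + 4·68 = 303
Policy B (T − 6):
  T = 57 − 6 = 51
  E = 31 + 4·51 = 235
E: 303 − 235 = 68

68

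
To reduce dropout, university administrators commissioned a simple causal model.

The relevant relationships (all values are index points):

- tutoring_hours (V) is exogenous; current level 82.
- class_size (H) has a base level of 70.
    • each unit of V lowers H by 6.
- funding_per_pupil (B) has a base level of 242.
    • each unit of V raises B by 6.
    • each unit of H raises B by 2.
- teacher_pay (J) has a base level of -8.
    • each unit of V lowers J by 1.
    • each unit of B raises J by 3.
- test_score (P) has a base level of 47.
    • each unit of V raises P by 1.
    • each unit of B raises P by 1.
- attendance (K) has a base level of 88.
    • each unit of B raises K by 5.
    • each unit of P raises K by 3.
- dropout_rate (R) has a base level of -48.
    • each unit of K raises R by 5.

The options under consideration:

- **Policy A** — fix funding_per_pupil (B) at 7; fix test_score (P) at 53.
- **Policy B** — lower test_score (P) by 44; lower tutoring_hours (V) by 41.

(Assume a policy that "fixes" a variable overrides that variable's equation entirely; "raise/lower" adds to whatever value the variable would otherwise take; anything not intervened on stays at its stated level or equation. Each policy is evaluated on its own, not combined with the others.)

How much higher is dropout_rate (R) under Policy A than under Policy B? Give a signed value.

-5130

Policy A (B := 7, P := 53):
  V = 82
  H = 70 − 6·82 = -422
  B = 7
  P = 53
  K = 88 + 5·7 + 3·53 = 282
  R = -48 + 5·282 = 1362
Policy B (P − 44, V − 41):
  V = 82 − 41 = 41
  H = 70 − 6·41 = -176
  B = 242 + 6·41 + 2·(-176) = 136
  P = 47 + 41 + 136 (−44 from intervention) = 180
  K = 88 + 5·136 + 3·180 = 1308
  R = -48 + 5·1308 = 6492
R: 1362 − 6492 = -5130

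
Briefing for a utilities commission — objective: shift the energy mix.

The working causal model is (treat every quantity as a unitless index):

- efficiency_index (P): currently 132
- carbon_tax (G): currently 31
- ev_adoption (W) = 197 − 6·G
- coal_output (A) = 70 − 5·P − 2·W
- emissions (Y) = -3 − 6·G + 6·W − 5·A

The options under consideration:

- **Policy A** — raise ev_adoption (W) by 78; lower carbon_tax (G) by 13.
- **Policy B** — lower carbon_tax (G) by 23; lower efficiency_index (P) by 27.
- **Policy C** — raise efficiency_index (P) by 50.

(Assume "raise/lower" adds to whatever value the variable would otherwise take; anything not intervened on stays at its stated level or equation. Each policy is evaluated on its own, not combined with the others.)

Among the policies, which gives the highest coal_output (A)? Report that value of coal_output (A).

-753

Policy A (W + 78, G − 13):
  P = 132
  G = 31 − 13 = 18
  W = 197 − 6·18 (+78 from intervention) = 167
  A = 70 − 5·132 − 2·167 = -924
Policy B (G − 23, P − 27):
  P = 132 − 27 = 105
  G = 31 − 23 = 8
  W = 197 − 6·8 = 149
  A = 70 − 5·105 − 2·149 = -753
Policy C (P + 50):
  P = 132 + 50 = 182
  G = 31
  W = 197 − 6·31 = 11
  A = 70 − 5·182 − 2·11 = -862
Comparing — Policy A: A=-924, Policy B: A=-753, Policy C: A=-862. Highest is -753 (Policy B).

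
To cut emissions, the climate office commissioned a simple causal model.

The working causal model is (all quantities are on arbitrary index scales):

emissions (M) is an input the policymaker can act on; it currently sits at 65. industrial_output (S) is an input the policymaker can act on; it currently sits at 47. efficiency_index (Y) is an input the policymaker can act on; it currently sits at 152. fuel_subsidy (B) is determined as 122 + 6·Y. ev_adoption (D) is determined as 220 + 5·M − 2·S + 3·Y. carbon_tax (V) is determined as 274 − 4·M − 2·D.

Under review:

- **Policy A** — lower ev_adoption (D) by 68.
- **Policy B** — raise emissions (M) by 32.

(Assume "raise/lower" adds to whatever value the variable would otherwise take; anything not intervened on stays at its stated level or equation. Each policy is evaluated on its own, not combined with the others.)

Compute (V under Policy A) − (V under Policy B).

Policy A (D − 68):
  M = 65
  S = 47
  Y = 152
  D = 220 + 5·65 − 2·47 + 3·152 (−68 from intervention) = 839
  V = 274 − 4·65 − 2·839 = -1664
Policy B (M + 32):
  M = 65 + 32 = 97
  S = 47
  Y = 152
  D = 220 + 5·97 − 2·47 + 3·152 = 1067
  V = 274 − 4·97 − 2·1067 = -2248
V: -1664 − (-2248) = 584

584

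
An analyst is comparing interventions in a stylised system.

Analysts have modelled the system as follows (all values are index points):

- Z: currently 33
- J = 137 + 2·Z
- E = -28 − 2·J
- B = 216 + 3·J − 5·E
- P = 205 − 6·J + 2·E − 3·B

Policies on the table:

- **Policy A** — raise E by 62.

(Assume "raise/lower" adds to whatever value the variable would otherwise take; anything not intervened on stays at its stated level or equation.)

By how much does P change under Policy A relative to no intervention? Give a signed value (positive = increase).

Baseline:
  Z = 33
  J = 137 + 2·33 = 203
  E = -28 − 2·203 = -434
  B = 216 + 3·203 − 5·(-434) = 2995
  P = 205 − 6·203 + 2·(-434) − 3·2995 = -10866
Policy A (E + 62):
  Z = 33
  J = 137 + 2·33 = 203
  E = -28 − 2·203 (+62 from intervention) = -372
  B = 216 + 3·203 − 5·(-372) = 2685
  P = 205 − 6·203 + 2·(-372) − 3·2685 = -9812
Change in P: -9812 − (-10866) = 1054

1054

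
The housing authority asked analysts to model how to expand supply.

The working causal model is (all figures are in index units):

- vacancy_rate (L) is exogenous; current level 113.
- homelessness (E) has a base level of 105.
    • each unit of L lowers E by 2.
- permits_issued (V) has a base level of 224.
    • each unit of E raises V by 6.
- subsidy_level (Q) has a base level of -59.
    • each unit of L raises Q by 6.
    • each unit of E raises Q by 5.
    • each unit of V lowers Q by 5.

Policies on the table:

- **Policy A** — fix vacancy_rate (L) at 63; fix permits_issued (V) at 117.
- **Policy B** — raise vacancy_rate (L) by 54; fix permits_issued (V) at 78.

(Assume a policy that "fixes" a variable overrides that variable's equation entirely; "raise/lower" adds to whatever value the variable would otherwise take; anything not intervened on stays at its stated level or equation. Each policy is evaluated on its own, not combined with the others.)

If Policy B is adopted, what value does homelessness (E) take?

Policy B (L + 54, V := 78):
  L = 113 + 54 = 167
  E = 105 − 2·167 = -229

-229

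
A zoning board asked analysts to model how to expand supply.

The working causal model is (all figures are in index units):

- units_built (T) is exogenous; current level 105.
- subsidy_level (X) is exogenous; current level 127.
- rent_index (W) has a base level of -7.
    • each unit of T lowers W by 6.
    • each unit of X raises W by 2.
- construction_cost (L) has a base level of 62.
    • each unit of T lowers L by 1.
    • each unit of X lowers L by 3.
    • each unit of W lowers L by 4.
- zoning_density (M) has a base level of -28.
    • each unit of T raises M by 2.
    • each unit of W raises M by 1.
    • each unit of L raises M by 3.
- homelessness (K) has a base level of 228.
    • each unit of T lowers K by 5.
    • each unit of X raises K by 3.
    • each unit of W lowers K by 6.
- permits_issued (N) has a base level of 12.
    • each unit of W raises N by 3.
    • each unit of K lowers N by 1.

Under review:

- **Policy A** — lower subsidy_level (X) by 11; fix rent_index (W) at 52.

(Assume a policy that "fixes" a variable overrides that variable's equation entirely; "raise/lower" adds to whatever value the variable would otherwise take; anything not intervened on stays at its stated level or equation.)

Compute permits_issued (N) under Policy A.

Policy A (X − 11, W := 52):
  T = 105
  X = 127 − 11 = 116
  W = 52
  K = 228 − 5·105 + 3·116 − 6·52 = -261
  N = 12 + 3·52 − (-261) = 429

429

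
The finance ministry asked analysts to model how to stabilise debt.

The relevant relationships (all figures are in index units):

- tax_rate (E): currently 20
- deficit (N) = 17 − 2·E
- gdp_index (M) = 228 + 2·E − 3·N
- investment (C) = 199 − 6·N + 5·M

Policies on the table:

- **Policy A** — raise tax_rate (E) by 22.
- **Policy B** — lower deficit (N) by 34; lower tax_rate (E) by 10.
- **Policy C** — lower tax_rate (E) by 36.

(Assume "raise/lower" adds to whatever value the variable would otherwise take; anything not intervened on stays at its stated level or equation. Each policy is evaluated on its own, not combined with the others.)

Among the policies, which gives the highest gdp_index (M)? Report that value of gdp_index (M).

513

Policy A (E + 22):
  E = 20 + 22 = 42
  N = 17 − 2·42 = -67
  M = 228 + 2·42 − 3·(-67) = 513
Policy B (N − 34, E − 10):
  E = 20 − 10 = 10
  N = 17 − 2·10 (−34 from intervention) = -37
  M = 228 + 2·10 − 3·(-37) = 359
Policy C (E − 36):
  E = 20 − 36 = -16
  N = 17 − 2·(-16) = 49
  M = 228 + 2·(-16) − 3·49 = 49
Comparing — Policy A: M=513, Policy B: M=359, Policy C: M=49. Highest is 513 (Policy A).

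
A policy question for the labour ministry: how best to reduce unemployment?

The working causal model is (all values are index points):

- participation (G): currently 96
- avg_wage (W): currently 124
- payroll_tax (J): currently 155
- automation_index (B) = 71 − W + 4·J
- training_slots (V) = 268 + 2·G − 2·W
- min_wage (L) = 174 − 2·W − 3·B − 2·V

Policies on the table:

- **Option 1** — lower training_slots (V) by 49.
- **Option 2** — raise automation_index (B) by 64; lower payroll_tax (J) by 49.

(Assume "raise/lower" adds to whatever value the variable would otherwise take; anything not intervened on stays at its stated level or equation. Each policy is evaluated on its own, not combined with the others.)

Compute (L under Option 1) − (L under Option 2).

-298

Option 1 (V − 49):
  G = 96
  W = 124
  J = 155
  B = 71 − 124 + 4·155 = 567
  V = 268 + 2·96 − 2·124 (−49 from intervention) = 163
  L = 174 − 2·124 − 3·567 − 2·163 = -2101
Option 2 (B + 64, J − 49):
  G = 96
  W = 124
  J = 155 − 49 = 106
  B = 71 − 124 + 4·106 (+64 from intervention) = 435
  V = 268 + 2·96 − 2·124 = 212
  L = 174 − 2·124 − 3·435 − 2·212 = -1803
L: -2101 − (-1803) = -298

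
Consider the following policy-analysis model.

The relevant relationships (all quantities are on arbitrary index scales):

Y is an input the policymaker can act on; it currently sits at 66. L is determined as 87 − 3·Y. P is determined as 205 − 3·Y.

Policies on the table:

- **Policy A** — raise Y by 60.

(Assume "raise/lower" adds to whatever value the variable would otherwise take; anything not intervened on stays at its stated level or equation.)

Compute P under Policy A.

Policy A (Y + 60):
  Y = 66 + 60 = 126
  P = 205 − 3·126 = -173

-173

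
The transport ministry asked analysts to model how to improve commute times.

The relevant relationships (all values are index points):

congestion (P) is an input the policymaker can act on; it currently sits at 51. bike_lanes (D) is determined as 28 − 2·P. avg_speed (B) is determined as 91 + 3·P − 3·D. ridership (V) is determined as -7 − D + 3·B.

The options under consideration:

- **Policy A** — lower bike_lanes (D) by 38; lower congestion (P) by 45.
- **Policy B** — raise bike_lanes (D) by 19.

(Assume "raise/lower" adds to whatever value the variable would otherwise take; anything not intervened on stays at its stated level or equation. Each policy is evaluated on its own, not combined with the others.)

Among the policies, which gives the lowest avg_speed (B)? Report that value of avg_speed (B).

175

Policy A (D − 38, P − 45):
  P = 51 − 45 = 6
  D = 28 − 2·6 (−38 from intervention) = -22
  B = 91 + 3·6 − 3·(-22) = 175
Policy B (D + 19):
  P = 51
  D = 28 − 2·51 (+19 from intervention) = -55
  B = 91 + 3·51 − 3·(-55) = 409
Comparing — Policy A: B=175, Policy B: B=409. Lowest is 175 (Policy A).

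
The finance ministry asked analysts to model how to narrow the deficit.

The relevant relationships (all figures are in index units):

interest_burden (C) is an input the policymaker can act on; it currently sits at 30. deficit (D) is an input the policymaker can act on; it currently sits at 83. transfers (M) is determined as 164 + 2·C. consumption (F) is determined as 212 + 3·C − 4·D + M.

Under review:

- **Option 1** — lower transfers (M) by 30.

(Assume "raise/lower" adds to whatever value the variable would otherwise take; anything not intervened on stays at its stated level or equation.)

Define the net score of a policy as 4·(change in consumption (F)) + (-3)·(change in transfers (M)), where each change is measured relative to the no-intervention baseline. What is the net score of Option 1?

Baseline:
  C = 30
  D = 83
  M = 164 + 2·30 = 224
  F = 212 + 3·30 − 4·83 + 224 = 194
Option 1 (M − 30):
  C = 30
  D = 83
  M = 164 + 2·30 (−30 from intervention) = 194
  F = 212 + 3·30 − 4·83 + 194 = 164
ΔF = 164 − 194 = -30; ΔM = 194 − 224 = -30
Score = 4·(-30) + (-3)·(-30) = -30

-30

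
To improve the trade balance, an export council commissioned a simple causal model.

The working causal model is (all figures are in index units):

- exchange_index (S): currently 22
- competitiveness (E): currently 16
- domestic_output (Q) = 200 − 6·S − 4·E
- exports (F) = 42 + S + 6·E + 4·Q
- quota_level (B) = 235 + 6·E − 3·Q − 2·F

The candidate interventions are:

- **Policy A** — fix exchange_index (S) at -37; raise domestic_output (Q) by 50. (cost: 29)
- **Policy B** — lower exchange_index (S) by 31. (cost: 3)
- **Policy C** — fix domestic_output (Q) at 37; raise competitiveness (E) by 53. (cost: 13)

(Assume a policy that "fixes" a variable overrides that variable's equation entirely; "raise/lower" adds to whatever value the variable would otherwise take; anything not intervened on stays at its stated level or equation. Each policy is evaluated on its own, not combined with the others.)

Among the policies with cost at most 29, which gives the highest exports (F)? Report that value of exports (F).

1733

Policy A (S := -37, Q + 50):
  S = -37
  E = 16
  Q = 200 − 6·(-37) − 4·16 (+50 from intervention) = 408
  F = 42 + (-37) + 6·16 + 4·408 = 1733
Policy B (S − 31):
  S = 22 − 31 = -9
  E = 16
  Q = 200 − 6·(-9) − 4·16 = 190
  F = 42 + (-9) + 6·16 + 4·190 = 889
Policy C (Q := 37, E + 53):
  S = 22
  E = 16 + 53 = 69
  Q = 37
  F = 42 + 22 + 6·69 + 4·37 = 626
Comparing — Policy A: F=1733, Policy B: F=889, Policy C: F=626. Highest is 1733 (Policy A).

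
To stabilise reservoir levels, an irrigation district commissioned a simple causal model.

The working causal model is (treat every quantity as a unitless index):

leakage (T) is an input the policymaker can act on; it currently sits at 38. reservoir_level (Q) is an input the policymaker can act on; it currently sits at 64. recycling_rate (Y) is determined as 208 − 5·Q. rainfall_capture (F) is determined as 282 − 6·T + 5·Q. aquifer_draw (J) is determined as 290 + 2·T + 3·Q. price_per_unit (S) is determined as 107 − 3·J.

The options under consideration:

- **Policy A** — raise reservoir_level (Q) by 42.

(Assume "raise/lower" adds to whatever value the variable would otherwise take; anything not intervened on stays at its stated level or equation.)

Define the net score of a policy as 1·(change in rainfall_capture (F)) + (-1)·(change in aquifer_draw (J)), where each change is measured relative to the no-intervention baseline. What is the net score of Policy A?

84

Baseline:
  T = 38
  Q = 64
  F = 282 − 6·38 + 5·64 = 374
  J = 290 + 2·38 + 3·64 = 558
Policy A (Q + 42):
  T = 38
  Q = 64 + 42 = 106
  F = 282 − 6·38 + 5·106 = 584
  J = 290 + 2·38 + 3·106 = 684
ΔF = 584 − 374 = 210; ΔJ = 684 − 558 = 126
Score = 1·210 + (-1)·126 = 84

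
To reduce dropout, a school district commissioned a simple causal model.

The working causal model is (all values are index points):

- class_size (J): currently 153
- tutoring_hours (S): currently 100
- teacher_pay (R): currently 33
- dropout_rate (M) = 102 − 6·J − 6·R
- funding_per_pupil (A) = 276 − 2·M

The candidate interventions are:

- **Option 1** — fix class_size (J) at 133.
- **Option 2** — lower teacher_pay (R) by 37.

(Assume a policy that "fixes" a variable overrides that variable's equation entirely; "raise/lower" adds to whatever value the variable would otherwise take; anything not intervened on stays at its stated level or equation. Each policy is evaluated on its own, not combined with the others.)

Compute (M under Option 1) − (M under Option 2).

Option 1 (J := 133):
  J = 133
  R = 33
  M = 102 − 6·133 − 6·33 = -894
Option 2 (R − 37):
  J = 153
  R = 33 − 37 = -4
  M = 102 − 6·153 − 6·(-4) = -792
M: -894 − (-792) = -102

-102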